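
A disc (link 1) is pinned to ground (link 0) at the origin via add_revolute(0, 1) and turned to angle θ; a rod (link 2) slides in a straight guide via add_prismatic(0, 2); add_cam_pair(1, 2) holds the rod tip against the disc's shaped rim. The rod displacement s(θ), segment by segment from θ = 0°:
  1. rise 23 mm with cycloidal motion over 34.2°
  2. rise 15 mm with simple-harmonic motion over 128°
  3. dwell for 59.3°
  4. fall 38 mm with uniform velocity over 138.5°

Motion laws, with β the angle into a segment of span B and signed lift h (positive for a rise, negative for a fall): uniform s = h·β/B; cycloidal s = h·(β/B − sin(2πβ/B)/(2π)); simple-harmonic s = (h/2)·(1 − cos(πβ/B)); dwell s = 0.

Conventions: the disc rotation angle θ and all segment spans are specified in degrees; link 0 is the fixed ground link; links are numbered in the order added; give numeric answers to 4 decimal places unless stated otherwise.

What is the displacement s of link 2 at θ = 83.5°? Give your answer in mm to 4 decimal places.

segment 1 (0° to 34.2°, cycloidal, h = 23) is passed completely: s = 0.0000 + (23) = 23.0000
θ = 83.5° falls in segment 2 (34.2° to 162.2°, simple-harmonic, h = 15): β = 83.5 − 34.2 = 49.3°, B = 128°; Δs = 15/2·(1 − cos(π·0.3852)) = 4.8524; s = 23.0000 + 4.8524 = 27.8524

27.8524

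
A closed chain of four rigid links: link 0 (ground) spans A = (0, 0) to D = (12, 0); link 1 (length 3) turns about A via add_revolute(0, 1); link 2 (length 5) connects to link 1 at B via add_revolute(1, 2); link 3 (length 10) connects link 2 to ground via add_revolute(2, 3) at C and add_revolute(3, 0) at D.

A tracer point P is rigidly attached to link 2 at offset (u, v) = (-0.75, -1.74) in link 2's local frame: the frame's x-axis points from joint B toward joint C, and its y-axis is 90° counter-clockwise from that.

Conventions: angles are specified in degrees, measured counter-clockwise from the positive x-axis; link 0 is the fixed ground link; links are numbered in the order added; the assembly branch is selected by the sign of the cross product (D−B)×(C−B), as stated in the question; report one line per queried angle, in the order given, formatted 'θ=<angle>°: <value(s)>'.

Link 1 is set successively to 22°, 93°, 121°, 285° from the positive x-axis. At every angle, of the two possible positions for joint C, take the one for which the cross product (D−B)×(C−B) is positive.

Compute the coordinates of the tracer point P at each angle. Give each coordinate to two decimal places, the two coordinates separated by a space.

A=(0,0), D=(12.00,0)
θ=22°: B = A + 3.00·(cos22°, sin22°) = (2.7816, 1.1238)
θ=22°: |BD| = 9.2867
θ=22°: circle(B,5.00) ∩ circle(D,10.00): a=0.6053, h=4.9632
θ=22°:   candidates: C₊=(3.9830,5.9773) cross=46.092; C₋=(2.7818,-3.8762) cross=-46.092
θ=22°:   branch + wants cross > 0 → take C=(3.9830,5.9773) (cross=46.092)
θ=22°: ex = (C−B)/|BC| = (0.2403,0.9707); ey = (-0.9707,0.2403)
θ=22°: P = B + -0.75·ex + -1.74·ey = (4.2903,-0.0223)
θ=93°: B = A + 3.00·(cos93°, sin93°) = (-0.1570, 2.9959)
θ=93°: |BD| = 12.5207
θ=93°: circle(B,5.00) ∩ circle(D,10.00): a=3.2653, h=3.7865
θ=93°:   candidates: C₊=(3.9195,5.8911) cross=47.410; C₋=(2.1074,-1.4619) cross=-47.410
θ=93°:   branch + wants cross > 0 → take C=(3.9195,5.8911) (cross=47.410)
θ=93°: ex = (C−B)/|BC| = (0.8153,0.5790); ey = (-0.5790,0.8153)
θ=93°: P = B + -0.75·ex + -1.74·ey = (0.2391,1.1430)
θ=121°: B = A + 3.00·(cos121°, sin121°) = (-1.5451, 2.5715)
θ=121°: |BD| = 13.7870
θ=121°: circle(B,5.00) ∩ circle(D,10.00): a=4.1736, h=2.7534
θ=121°:   candidates: C₊=(3.0688,4.4981) cross=37.961; C₋=(2.0417,-0.9120) cross=-37.961
θ=121°:   branch + wants cross > 0 → take C=(3.0688,4.4981) (cross=37.961)
θ=121°: ex = (C−B)/|BC| = (0.9228,0.3853); ey = (-0.3853,0.9228)
θ=121°: P = B + -0.75·ex + -1.74·ey = (-1.5667,0.6769)
θ=285°: B = A + 3.00·(cos285°, sin285°) = (0.7765, -2.8978)
θ=285°: |BD| = 11.5916
θ=285°: circle(B,5.00) ∩ circle(D,10.00): a=2.5607, h=4.2945
θ=285°:   candidates: C₊=(2.1823,1.9005) cross=49.780; C₋=(4.3294,-6.4158) cross=-49.780
θ=285°:   branch + wants cross > 0 → take C=(2.1823,1.9005) (cross=49.780)
θ=285°: ex = (C−B)/|BC| = (0.2812,0.9597); ey = (-0.9597,0.2812)
θ=285°: P = B + -0.75·ex + -1.74·ey = (2.2354,-4.1067)

θ=22°: 4.29 -0.02
θ=93°: 0.24 1.14
θ=121°: -1.57 0.68
θ=285°: 2.24 -4.11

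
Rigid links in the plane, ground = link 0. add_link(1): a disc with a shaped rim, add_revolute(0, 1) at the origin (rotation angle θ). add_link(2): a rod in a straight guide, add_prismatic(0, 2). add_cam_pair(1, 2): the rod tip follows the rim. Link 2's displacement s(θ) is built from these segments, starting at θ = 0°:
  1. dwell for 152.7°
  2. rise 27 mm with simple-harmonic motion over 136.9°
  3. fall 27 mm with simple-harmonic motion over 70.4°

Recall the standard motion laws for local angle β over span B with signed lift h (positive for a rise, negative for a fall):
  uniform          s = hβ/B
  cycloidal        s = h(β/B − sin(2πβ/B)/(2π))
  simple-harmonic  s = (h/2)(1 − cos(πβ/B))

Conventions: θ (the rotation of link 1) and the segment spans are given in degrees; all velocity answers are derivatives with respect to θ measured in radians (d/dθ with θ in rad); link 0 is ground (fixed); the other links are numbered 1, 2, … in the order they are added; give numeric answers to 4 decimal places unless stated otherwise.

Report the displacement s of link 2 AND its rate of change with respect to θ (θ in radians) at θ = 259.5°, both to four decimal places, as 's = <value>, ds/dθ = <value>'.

segment 1 (0° to 152.7°, dwell): s unchanged at 0.0000
θ = 259.5° falls in segment 2 (152.7° to 289.6°, simple-harmonic, h = 27): β = 259.5 − 152.7 = 106.8°, B = 136.9°; Δs = 27/2·(1 − cos(π·0.7801)) = 23.9055; s = 0.0000 + 23.9055 = 23.9055
velocity in seg [152.7°–289.6°] (simple-harmonic), θ in radians: β = 106.8° = 1.8640 rad, B = 136.9° = 2.3894 rad; ds/dθ = (πh/(2B)) sin(πβ/B) = (π·27/(2·2.3894)) sin(π·0.7801) = 11.308742 mm/rad

s = 23.9055, ds/dθ = 11.3087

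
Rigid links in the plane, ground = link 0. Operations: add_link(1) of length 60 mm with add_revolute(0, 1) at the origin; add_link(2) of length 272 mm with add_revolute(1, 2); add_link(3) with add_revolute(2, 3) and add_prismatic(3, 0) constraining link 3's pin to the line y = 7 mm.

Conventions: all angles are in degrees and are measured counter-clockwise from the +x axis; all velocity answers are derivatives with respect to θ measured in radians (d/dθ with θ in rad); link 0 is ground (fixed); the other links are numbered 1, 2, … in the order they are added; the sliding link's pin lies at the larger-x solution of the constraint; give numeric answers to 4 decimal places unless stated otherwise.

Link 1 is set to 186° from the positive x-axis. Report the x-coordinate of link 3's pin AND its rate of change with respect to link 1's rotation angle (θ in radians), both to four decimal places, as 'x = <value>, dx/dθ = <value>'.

geometry: r = 60 mm, L = 272 mm, e = 7 mm
crank pin P = (r cos θ, r sin θ) = (-59.671314, -6.271708)
h = r sin θ − e = -6.271708 − 7 = -13.271708
x = r cos θ + √(L² − h²) = -59.671314 + 271.676024 = 212.004710
dx/dθ = −r sin θ − h·r cos θ/√(L² − h²) (θ in radians; h = -13.271708) = 3.356691

x = 212.0047, dx/dθ = 3.3567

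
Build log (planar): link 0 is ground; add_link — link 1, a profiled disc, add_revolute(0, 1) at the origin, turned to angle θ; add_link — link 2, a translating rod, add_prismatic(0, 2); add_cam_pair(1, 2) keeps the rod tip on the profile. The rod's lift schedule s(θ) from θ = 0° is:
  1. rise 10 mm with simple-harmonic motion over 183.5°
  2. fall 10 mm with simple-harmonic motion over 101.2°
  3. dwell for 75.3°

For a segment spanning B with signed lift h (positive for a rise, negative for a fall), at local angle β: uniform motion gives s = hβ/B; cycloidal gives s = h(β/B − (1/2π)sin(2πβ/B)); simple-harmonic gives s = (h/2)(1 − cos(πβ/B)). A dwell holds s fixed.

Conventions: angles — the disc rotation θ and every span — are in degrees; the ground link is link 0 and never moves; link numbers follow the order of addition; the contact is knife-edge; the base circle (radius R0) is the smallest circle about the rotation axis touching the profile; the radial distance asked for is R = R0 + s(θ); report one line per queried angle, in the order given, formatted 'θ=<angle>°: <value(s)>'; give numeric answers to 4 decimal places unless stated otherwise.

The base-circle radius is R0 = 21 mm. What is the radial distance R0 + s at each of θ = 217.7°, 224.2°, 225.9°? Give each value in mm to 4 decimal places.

seg 1 [0°–183.5°] simple-harmonic, h=10: full span → s += 10 → s = 10.0000
seg 2 [183.5°–284.7°] simple-harmonic, h=-10: θ=217.7° here. β=34.2, B=101.2. -10/2·(1 − cos(π·0.3379)) = -2.5630 → s = 7.4370
seg 2 [183.5°–284.7°] simple-harmonic, h=-10: θ=224.2° here. β=40.7, B=101.2. -10/2·(1 − cos(π·0.4022)) = -3.4874 → s = 6.5126
seg 2 [183.5°–284.7°] simple-harmonic, h=-10: θ=225.9° here. β=42.4, B=101.2. -10/2·(1 − cos(π·0.4190)) = -3.7409 → s = 6.2591
θ=217.7°: R = R0 + s = 21 + 7.4370 = 28.4370
θ=224.2°: R = R0 + s = 21 + 6.5126 = 27.5126
θ=225.9°: R = R0 + s = 21 + 6.2591 = 27.2591

θ=217.7°: 28.4370
θ=224.2°: 27.5126
θ=225.9°: 27.2591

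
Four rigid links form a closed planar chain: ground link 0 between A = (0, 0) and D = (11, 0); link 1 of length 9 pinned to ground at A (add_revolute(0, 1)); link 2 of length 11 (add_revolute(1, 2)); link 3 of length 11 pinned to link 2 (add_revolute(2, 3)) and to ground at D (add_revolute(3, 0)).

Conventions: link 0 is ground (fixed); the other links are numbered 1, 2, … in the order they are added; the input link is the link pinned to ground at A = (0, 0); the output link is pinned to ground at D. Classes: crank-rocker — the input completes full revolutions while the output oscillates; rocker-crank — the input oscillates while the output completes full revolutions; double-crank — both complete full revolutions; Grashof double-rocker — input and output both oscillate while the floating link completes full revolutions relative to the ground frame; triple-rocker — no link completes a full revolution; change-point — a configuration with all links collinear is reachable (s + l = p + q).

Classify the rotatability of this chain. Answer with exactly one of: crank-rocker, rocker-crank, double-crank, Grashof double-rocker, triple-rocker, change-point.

lengths: ground=11, input=9, coupler=11, output=11
sorted: s=9 (shortest), l=11 (longest), p+q=22
s + l = 20 vs p + q = 22
s + l < p + q (Grashof) with shortest = input link → crank-rocker

crank-rocker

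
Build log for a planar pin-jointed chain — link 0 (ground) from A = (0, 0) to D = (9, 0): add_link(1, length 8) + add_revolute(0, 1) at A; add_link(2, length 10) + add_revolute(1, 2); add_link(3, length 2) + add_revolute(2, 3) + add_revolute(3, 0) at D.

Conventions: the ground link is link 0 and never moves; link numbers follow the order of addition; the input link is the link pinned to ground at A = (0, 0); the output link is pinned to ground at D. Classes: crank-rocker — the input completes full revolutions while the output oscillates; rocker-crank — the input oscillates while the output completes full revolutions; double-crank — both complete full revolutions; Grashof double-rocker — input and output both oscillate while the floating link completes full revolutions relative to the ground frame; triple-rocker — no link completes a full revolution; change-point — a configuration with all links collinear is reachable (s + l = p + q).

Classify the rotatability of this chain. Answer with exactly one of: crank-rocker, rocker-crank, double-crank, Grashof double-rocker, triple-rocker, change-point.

lengths: ground=9, input=8, coupler=10, output=2
sorted: s=2 (shortest), l=10 (longest), p+q=17
s + l = 12 vs p + q = 17
s + l < p + q (Grashof) with shortest = output link → rocker-crank

rocker-crank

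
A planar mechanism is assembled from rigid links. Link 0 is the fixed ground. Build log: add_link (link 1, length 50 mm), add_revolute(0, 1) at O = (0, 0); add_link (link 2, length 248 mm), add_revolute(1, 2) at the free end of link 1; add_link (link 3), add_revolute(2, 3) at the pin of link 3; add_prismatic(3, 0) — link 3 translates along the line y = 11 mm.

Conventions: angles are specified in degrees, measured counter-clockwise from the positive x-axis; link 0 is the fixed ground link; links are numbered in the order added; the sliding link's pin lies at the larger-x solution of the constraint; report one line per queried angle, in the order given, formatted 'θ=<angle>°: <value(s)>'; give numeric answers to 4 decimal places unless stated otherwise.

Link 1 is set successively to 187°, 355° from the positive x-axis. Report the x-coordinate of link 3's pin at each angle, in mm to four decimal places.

geometry: r = 50 mm, L = 248 mm, e = 11 mm
θ=187°: crank pin P = (r cos θ, r sin θ) = (-49.627308, -6.093467)
θ=187°: h = r sin θ − e = -6.093467 − 11 = -17.093467
θ=187°: x = r cos θ + √(L² − h²) = -49.627308 + 247.410213 = 197.782905
θ=355°: crank pin P = (r cos θ, r sin θ) = (49.809735, -4.357787)
θ=355°: h = r sin θ − e = -4.357787 − 11 = -15.357787
θ=355°: x = r cos θ + √(L² − h²) = 49.809735 + 247.524016 = 297.333751

θ=187°: 197.7829
θ=355°: 297.3338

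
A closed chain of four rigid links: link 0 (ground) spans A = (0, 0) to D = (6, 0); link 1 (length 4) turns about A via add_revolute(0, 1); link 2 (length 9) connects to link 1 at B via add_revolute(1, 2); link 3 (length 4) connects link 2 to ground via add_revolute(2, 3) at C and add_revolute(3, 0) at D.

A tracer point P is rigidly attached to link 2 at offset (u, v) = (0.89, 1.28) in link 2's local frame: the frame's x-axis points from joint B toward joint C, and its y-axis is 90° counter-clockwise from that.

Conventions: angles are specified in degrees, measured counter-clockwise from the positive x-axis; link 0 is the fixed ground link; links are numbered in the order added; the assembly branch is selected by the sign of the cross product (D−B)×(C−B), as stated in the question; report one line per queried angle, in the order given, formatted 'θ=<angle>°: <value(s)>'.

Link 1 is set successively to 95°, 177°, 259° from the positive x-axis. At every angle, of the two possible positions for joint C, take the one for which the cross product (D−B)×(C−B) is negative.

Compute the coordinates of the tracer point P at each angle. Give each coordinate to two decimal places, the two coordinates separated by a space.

A=(0,0), D=(6.00,0)
θ=95°: B = A + 4.00·(cos95°, sin95°) = (-0.3486, 3.9848)
θ=95°: |BD| = 7.4956
θ=95°: circle(B,9.00) ∩ circle(D,4.00): a=8.0837, h=3.9565
θ=95°:   candidates: C₊=(8.6015,3.0385) cross=29.656; C₋=(4.3948,-3.6638) cross=-29.656
θ=95°:   branch - wants cross < 0 → take C=(4.3948,-3.6638) (cross=-29.656)
θ=95°: ex = (C−B)/|BC| = (0.5270,-0.8498); ey = (0.8498,0.5270)
θ=95°: P = B + 0.89·ex + 1.28·ey = (1.2082,3.9030)
θ=177°: B = A + 4.00·(cos177°, sin177°) = (-3.9945, 0.2093)
θ=177°: |BD| = 9.9967
θ=177°: circle(B,9.00) ∩ circle(D,4.00): a=8.2494, h=3.5982
θ=177°:   candidates: C₊=(4.3284,3.6340) cross=35.970; C₋=(4.1777,-3.5608) cross=-35.970
θ=177°:   branch - wants cross < 0 → take C=(4.1777,-3.5608) (cross=-35.970)
θ=177°: ex = (C−B)/|BC| = (0.9080,-0.4189); ey = (0.4189,0.9080)
θ=177°: P = B + 0.89·ex + 1.28·ey = (-2.6502,0.9988)
θ=259°: B = A + 4.00·(cos259°, sin259°) = (-0.7632, -3.9265)
θ=259°: |BD| = 7.8204
θ=259°: circle(B,9.00) ∩ circle(D,4.00): a=8.0660, h=3.9925
θ=259°:   candidates: C₊=(4.2078,3.5761) cross=31.223; C₋=(8.2169,-3.3294) cross=-31.223
θ=259°:   branch - wants cross < 0 → take C=(8.2169,-3.3294) (cross=-31.223)
θ=259°: ex = (C−B)/|BC| = (0.9978,0.0663); ey = (-0.0663,0.9978)
θ=259°: P = B + 0.89·ex + 1.28·ey = (0.0399,-2.5903)

θ=95°: 1.21 3.90
θ=177°: -2.65 1.00
θ=259°: 0.04 -2.59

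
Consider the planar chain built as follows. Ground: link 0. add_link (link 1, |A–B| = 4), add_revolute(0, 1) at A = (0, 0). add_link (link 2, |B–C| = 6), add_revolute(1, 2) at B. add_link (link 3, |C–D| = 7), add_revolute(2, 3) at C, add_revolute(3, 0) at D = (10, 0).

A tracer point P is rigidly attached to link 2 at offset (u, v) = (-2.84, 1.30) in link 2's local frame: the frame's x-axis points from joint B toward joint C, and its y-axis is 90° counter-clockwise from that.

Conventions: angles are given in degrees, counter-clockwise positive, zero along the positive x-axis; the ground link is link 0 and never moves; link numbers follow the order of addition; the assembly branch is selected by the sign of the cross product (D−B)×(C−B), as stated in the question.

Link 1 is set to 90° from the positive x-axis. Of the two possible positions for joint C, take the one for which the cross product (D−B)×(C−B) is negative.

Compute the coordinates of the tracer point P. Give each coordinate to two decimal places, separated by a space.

A=(0,0), D=(10.00,0)
B = A + 4.00·(cos90°, sin90°) = (0.0000, 4.0000)
|BD| = 10.7703
circle(B,6.00) ∩ circle(D,7.00): a=4.7817, h=3.6243
  candidates: C₊=(5.7857,5.5892) cross=39.035; C₋=(3.0936,-1.1410) cross=-39.035
  branch - wants cross < 0 → take C=(3.0936,-1.1410) (cross=-39.035)
ex = (C−B)/|BC| = (0.5156,-0.8568); ey = (0.8568,0.5156)
P = B + -2.84·ex + 1.30·ey = (-0.3504,7.1037)

-0.35 7.10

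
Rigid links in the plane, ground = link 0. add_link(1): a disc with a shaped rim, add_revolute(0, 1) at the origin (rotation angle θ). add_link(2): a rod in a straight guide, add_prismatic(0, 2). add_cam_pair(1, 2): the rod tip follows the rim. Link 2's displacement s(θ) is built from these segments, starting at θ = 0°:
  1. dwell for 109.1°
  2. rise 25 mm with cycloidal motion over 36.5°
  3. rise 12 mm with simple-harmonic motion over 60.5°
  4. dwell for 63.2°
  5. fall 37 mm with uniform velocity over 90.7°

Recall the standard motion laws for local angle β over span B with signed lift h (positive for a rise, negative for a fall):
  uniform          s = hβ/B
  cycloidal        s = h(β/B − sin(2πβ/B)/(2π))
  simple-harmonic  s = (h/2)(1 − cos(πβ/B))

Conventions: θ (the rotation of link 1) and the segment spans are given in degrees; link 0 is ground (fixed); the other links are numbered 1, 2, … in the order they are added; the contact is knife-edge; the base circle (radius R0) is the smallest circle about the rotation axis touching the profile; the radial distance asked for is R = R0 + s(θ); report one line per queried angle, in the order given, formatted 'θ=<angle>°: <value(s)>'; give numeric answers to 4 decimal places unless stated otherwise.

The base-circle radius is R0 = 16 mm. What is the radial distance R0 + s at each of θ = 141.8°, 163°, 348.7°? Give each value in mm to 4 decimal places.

segment 1 (0° to 109.1°, dwell): s unchanged at 0.0000
θ = 141.8° falls in segment 2 (109.1° to 145.6°, cycloidal, h = 25): β = 141.8 − 109.1 = 32.7°, B = 36.5°; Δs = 25·(0.8959 − sin(2π·0.8959)/(2π)) = 24.8183; s = 0.0000 + 24.8183 = 24.8183
segment 2 (109.1° to 145.6°, cycloidal, h = 25) is passed completely: s = 0.0000 + (25) = 25.0000
θ = 163° falls in segment 3 (145.6° to 206.1°, simple-harmonic, h = 12): β = 163 − 145.6 = 17.4°, B = 60.5°; Δs = 12/2·(1 − cos(π·0.2876)) = 2.2870; s = 25.0000 + 2.2870 = 27.2870
segment 3 (145.6° to 206.1°, simple-harmonic, h = 12) is passed completely: s = 25.0000 + (12) = 37.0000
segment 4 (206.1° to 269.3°, dwell): s unchanged at 37.0000
θ = 348.7° falls in segment 5 (269.3° to 360°, uniform, h = -37): β = 348.7 − 269.3 = 79.4°, B = 90.7°; Δs = -37·79.4/90.7 = -32.3903; s = 37.0000 − 32.3903 = 4.6097
θ=141.8°: R = R0 + s = 16 + 24.8183 = 40.8183
θ=163°: R = R0 + s = 16 + 27.2870 = 43.2870
θ=348.7°: R = R0 + s = 16 + 4.6097 = 20.6097

θ=141.8°: 40.8183
θ=163°: 43.2870
θ=348.7°: 20.6097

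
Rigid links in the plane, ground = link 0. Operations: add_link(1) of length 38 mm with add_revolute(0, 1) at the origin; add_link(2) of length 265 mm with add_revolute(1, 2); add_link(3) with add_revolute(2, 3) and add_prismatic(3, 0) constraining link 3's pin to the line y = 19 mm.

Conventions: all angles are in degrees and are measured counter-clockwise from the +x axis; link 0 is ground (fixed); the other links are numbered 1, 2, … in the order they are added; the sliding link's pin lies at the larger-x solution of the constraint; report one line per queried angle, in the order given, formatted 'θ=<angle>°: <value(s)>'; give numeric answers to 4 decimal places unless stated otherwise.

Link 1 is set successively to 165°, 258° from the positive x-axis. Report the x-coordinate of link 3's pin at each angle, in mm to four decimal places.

geometry: r = 38 mm, L = 265 mm, e = 19 mm
θ=165°: crank pin P = (r cos θ, r sin θ) = (-36.705181, 9.835124)
θ=165°: h = r sin θ − e = 9.835124 − 19 = -9.164876
θ=165°: x = r cos θ + √(L² − h²) = -36.705181 + 264.841472 = 228.136290
θ=258°: crank pin P = (r cos θ, r sin θ) = (-7.900644, -37.169609)
θ=258°: h = r sin θ − e = -37.169609 − 19 = -56.169609
θ=258°: x = r cos θ + √(L² − h²) = -7.900644 + 258.978715 = 251.078071

θ=165°: 228.1363
θ=258°: 251.0781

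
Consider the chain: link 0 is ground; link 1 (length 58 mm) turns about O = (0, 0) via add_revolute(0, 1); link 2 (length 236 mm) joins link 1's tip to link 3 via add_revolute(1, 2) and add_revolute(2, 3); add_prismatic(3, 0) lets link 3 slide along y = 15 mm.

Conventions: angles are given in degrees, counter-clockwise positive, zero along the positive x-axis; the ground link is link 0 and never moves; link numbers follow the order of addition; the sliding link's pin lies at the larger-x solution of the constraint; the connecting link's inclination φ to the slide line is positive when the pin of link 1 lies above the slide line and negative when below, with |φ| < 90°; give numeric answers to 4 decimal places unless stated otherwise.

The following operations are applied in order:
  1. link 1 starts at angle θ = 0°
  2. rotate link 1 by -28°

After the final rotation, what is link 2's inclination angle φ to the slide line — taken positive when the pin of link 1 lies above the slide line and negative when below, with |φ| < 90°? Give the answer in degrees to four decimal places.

geometry: r = 58 mm, L = 236 mm, e = 15 mm; θ starts at 0°
rotate link 1 by -28°: θ ← 0° -28° = -28°
h = r sin θ − e = -27.229351 − 15 = -42.229351
sin φ = h / L = -42.229351 / 236 = -0.17893793
φ = arcsin(-0.17893793) = -10.307903°

-10.3079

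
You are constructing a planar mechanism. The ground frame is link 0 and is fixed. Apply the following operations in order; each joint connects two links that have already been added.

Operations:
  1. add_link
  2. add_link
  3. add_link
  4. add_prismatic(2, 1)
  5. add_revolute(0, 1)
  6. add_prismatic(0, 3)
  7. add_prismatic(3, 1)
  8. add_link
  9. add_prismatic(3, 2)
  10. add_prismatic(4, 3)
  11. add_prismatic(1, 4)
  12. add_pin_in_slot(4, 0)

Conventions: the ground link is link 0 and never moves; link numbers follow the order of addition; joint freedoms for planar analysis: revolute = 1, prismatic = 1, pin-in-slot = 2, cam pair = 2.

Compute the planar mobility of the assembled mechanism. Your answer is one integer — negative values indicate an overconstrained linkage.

(L,J1,J2)=(1,0,0); link0 fixed
link1: (2,0,0)
link2: (3,0,0)
link3: (4,0,0)
P 2-1 [J1]: (4,1,0)
R 0-1 [J1]: (4,2,0)
P 0-3 [J1]: (4,3,0)
P 3-1 [J1]: (4,4,0)
link4: (5,4,0)
P 3-2 [J1]: (5,5,0)
P 4-3 [J1]: (5,6,0)
P 1-4 [J1]: (5,7,0)
PS 4-0 [J2]: (5,7,1)
Grübler: 3·4 − 2·7 − 1 = -3

M = -3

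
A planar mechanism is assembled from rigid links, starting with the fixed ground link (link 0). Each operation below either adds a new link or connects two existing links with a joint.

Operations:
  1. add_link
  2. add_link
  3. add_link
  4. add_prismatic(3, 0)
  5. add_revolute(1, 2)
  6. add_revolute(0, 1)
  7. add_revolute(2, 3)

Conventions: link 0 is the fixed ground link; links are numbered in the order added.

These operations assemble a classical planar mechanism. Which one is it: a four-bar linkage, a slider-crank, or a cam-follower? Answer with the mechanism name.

links: 4 (incl. ground); joints: 3 revolute, 1 prismatic, 0 higher (cam) pair, forming one closed loop
4 links, 3 revolutes + 1 prismatic in one loop → slider-crank

slider-crank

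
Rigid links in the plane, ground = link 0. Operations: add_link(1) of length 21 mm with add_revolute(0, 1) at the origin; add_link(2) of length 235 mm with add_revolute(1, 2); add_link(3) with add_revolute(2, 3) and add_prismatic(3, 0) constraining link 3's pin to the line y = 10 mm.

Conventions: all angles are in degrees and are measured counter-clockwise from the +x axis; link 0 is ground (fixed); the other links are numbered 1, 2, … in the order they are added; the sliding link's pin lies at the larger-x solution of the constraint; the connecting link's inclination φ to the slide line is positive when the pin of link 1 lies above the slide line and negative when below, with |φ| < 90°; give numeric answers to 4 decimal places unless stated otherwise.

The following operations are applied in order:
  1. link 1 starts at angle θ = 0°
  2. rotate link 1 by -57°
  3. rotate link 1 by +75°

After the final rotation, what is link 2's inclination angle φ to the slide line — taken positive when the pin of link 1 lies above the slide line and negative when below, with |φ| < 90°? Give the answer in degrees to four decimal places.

geometry: r = 21 mm, L = 235 mm, e = 10 mm; θ starts at 0°
rotate link 1 by -57°: θ ← 0° -57° = -57°
rotate link 1 by +75°: θ ← -57° +75° = 18°
h = r sin θ − e = 6.489357 − 10 = -3.510643
sin φ = h / L = -3.510643 / 235 = -0.01493891
φ = arcsin(-0.01493891) = -0.855968°

-0.8560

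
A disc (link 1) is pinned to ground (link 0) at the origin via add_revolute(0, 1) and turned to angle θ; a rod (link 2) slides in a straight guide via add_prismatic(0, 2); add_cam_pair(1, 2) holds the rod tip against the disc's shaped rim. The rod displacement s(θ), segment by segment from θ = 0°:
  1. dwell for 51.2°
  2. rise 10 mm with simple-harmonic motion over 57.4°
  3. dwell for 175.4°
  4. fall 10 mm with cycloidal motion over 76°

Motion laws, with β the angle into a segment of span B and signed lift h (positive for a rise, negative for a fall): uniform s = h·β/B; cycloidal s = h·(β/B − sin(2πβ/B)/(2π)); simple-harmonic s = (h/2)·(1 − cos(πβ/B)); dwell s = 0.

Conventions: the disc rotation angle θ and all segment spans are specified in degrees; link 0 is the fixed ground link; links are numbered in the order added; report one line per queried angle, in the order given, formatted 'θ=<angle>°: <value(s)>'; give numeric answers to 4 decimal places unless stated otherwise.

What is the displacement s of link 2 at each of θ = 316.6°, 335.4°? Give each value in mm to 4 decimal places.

segment 1 (0° to 51.2°, dwell): s unchanged at 0.0000
segment 2 (51.2° to 108.6°, simple-harmonic, h = 10) is passed completely: s = 0.0000 + (10) = 10.0000
segment 3 (108.6° to 284°, dwell): s unchanged at 10.0000
θ = 316.6° falls in segment 4 (284° to 360°, cycloidal, h = -10): β = 316.6 − 284 = 32.6°, B = 76°; Δs = -10·(0.4289 − sin(2π·0.4289)/(2π)) = -3.6023; s = 10.0000 − 3.6023 = 6.3977
θ = 335.4° falls in segment 4 (284° to 360°, cycloidal, h = -10): β = 335.4 − 284 = 51.4°, B = 76°; Δs = -10·(0.6763 − sin(2π·0.6763)/(2π)) = -8.1872; s = 10.0000 − 8.1872 = 1.8128

θ=316.6°: 6.3977
θ=335.4°: 1.8128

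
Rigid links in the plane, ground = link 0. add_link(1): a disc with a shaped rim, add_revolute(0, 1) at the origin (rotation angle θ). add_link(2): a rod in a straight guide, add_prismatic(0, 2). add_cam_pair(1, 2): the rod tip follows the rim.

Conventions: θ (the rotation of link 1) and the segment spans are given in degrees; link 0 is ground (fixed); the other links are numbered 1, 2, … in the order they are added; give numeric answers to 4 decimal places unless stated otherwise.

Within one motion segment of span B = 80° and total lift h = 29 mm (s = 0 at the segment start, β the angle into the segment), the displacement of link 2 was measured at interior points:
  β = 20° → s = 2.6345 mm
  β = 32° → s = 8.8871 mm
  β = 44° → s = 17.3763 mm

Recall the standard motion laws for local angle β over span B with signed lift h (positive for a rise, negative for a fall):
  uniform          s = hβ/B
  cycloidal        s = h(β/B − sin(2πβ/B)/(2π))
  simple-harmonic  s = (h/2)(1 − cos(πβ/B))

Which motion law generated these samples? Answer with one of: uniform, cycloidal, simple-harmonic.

candidates at β/B = r: uniform s = h·r (linear in β); cycloidal s = h·(r − sin(2πr)/(2π)); simple-harmonic s = (h/2)(1 − cos(πr))
β=20°: printed 2.6345 | uniform 7.2500, cycloidal 2.6345, simple-harmonic 4.2470
β=32°: printed 8.8871 | uniform 11.6000, cycloidal 8.8871, simple-harmonic 10.0193
β=44°: printed 17.3763 | uniform 15.9500, cycloidal 17.3763, simple-harmonic 16.7683
only one law matches every sample → cycloidal

cycloidal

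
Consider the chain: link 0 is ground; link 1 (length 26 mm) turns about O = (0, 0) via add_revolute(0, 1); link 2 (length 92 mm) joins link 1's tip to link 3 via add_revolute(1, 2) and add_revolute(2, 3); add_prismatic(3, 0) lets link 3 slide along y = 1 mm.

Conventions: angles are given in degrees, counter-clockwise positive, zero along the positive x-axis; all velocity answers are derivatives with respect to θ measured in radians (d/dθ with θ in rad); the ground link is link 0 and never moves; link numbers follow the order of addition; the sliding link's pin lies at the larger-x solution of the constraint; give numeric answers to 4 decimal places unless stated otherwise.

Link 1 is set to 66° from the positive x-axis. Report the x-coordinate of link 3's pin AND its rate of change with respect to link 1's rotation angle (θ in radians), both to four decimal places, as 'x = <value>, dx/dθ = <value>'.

geometry: r = 26 mm, L = 92 mm, e = 1 mm
crank pin P = (r cos θ, r sin θ) = (10.575153, 23.752182)
h = r sin θ − e = 23.752182 − 1 = 22.752182
x = r cos θ + √(L² − h²) = 10.575153 + 89.142236 = 99.717389
dx/dθ = −r sin θ − h·r cos θ/√(L² − h²) (θ in radians; h = 22.752182) = -26.451327

x = 99.7174, dx/dθ = -26.4513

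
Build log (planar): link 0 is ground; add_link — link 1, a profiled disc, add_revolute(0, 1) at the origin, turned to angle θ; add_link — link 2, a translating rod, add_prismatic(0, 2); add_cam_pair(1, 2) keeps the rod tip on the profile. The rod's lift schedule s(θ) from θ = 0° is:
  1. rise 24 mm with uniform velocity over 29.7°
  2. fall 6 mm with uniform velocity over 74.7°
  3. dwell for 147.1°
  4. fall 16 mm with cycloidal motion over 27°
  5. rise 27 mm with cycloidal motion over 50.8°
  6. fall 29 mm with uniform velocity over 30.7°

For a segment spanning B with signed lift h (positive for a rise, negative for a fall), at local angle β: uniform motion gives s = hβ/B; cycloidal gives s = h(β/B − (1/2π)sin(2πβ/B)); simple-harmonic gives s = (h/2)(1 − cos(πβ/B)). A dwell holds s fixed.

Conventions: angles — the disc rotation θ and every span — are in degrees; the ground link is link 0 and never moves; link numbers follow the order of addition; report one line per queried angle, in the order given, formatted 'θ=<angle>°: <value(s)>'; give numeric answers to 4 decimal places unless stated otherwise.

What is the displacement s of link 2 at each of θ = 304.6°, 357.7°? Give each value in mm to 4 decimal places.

seg 1 [0°–29.7°] uniform, h=24: full span → s += 24 → s = 24.0000
seg 2 [29.7°–104.4°] uniform, h=-6: full span → s += -6 → s = 18.0000
seg 3 [104.4°–251.5°] dwell: s stays 18.0000
seg 4 [251.5°–278.5°] cycloidal, h=-16: full span → s += -16 → s = 2.0000
seg 5 [278.5°–329.3°] cycloidal, h=27: θ=304.6° here. β=26.1, B=50.8. 27·(0.5138 − sin(2π·0.5138)/(2π)) = 14.2436 → s = 16.2436
seg 5 [278.5°–329.3°] cycloidal, h=27: full span → s += 27 → s = 29.0000
seg 6 [329.3°–360°] uniform, h=-29: θ=357.7° here. β=28.4, B=30.7. -29·28.4/30.7 = -26.8274 → s = 2.1726

θ=304.6°: 16.2436
θ=357.7°: 2.1726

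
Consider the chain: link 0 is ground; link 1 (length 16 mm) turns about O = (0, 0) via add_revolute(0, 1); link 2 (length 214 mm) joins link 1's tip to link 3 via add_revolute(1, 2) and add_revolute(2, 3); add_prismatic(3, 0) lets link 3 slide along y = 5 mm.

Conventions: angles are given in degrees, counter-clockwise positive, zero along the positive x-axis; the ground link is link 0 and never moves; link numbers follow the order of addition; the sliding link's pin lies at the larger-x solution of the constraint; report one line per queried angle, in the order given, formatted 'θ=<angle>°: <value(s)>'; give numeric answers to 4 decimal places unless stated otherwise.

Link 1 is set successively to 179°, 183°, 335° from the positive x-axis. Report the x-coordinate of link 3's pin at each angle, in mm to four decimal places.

geometry: r = 16 mm, L = 214 mm, e = 5 mm
θ=179°: crank pin P = (r cos θ, r sin θ) = (-15.997563, 0.279239)
θ=179°: h = r sin θ − e = 0.279239 − 5 = -4.720761
θ=179°: x = r cos θ + √(L² − h²) = -15.997563 + 213.947925 = 197.950361
θ=183°: crank pin P = (r cos θ, r sin θ) = (-15.978073, -0.837375)
θ=183°: h = r sin θ − e = -0.837375 − 5 = -5.837375
θ=183°: x = r cos θ + √(L² − h²) = -15.978073 + 213.920371 = 197.942298
θ=335°: crank pin P = (r cos θ, r sin θ) = (14.500925, -6.761892)
θ=335°: h = r sin θ − e = -6.761892 − 5 = -11.761892
θ=335°: x = r cos θ + √(L² − h²) = 14.500925 + 213.676526 = 228.177451

θ=179°: 197.9504
θ=183°: 197.9423
θ=335°: 228.1775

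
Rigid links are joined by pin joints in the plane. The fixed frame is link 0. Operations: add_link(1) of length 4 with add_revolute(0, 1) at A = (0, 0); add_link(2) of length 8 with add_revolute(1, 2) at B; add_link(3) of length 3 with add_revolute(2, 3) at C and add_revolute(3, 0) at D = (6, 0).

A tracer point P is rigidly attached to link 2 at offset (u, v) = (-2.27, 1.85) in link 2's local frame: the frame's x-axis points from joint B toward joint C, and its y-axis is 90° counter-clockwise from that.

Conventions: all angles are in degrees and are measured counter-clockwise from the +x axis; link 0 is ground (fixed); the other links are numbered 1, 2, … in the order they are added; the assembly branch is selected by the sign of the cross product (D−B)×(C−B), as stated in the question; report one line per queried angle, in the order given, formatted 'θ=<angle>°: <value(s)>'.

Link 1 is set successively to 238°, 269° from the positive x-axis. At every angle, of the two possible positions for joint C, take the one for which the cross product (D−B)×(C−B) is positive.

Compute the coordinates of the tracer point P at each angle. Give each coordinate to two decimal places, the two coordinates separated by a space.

A=(0,0), D=(6.00,0)
θ=238°: B = A + 4.00·(cos238°, sin238°) = (-2.1197, -3.3922)
θ=238°: |BD| = 8.7998
θ=238°: circle(B,8.00) ∩ circle(D,3.00): a=7.5250, h=2.7157
θ=238°:   candidates: C₊=(3.7769,2.0144) cross=23.897; C₋=(5.8706,-2.9972) cross=-23.897
θ=238°:   branch + wants cross > 0 → take C=(3.7769,2.0144) (cross=23.897)
θ=238°: ex = (C−B)/|BC| = (0.7371,0.6758); ey = (-0.6758,0.7371)
θ=238°: P = B + -2.27·ex + 1.85·ey = (-5.0431,-3.5627)
θ=269°: B = A + 4.00·(cos269°, sin269°) = (-0.0698, -3.9994)
θ=269°: |BD| = 7.2690
θ=269°: circle(B,8.00) ∩ circle(D,3.00): a=7.4177, h=2.9963
θ=269°:   candidates: C₊=(4.4756,2.5838) cross=21.780; C₋=(7.7728,-2.4202) cross=-21.780
θ=269°:   branch + wants cross > 0 → take C=(4.4756,2.5838) (cross=21.780)
θ=269°: ex = (C−B)/|BC| = (0.5682,0.8229); ey = (-0.8229,0.5682)
θ=269°: P = B + -2.27·ex + 1.85·ey = (-2.8820,-4.8163)

θ=238°: -5.04 -3.56
θ=269°: -2.88 -4.82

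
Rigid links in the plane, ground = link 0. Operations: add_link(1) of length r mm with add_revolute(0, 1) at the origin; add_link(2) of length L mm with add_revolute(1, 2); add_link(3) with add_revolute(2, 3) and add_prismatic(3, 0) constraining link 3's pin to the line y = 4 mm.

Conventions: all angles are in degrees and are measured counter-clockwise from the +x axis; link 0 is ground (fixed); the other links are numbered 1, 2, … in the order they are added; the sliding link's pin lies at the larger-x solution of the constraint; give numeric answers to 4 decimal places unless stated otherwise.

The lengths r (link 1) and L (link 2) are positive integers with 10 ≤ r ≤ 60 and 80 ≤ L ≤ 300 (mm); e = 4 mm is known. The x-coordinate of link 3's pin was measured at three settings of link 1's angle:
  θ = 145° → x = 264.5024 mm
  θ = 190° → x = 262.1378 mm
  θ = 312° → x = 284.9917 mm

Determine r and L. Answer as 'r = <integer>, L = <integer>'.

constraint per measurement: (x − r cos θ)² + (r sin θ − e)² = L²
subtracting the θ₁ and θ₂ equations cancels the r² and L² terms:
r = (x₁² − x₂²) / (2[(x₁cos θ₁ + e sin θ₁) − (x₂cos θ₂ + e sin θ₂)]) = 13.9994 → r = 14
L² = (x₁ − r cos θ₁)² + (r sin θ₁ − e)² = 76175.9741 → L = 276.0000 → L = 276
check at θ₃=312°: x = 284.9917 (printed 284.9917) ✓

r = 14, L = 276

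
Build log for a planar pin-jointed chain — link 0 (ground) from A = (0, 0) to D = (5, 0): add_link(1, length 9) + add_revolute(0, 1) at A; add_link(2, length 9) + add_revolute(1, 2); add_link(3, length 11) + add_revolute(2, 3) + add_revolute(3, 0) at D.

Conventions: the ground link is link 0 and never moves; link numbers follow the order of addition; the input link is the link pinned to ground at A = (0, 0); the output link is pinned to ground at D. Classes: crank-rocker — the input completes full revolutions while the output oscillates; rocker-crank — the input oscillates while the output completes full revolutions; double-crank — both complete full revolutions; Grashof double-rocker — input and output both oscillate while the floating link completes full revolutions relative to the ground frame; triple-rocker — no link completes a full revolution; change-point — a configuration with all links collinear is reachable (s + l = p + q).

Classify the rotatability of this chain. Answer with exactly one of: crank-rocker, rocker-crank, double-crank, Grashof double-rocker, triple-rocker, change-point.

lengths: ground=5, input=9, coupler=9, output=11
sorted: s=5 (shortest), l=11 (longest), p+q=18
s + l = 16 vs p + q = 18
s + l < p + q (Grashof) with shortest = ground link → double-crank

double-crank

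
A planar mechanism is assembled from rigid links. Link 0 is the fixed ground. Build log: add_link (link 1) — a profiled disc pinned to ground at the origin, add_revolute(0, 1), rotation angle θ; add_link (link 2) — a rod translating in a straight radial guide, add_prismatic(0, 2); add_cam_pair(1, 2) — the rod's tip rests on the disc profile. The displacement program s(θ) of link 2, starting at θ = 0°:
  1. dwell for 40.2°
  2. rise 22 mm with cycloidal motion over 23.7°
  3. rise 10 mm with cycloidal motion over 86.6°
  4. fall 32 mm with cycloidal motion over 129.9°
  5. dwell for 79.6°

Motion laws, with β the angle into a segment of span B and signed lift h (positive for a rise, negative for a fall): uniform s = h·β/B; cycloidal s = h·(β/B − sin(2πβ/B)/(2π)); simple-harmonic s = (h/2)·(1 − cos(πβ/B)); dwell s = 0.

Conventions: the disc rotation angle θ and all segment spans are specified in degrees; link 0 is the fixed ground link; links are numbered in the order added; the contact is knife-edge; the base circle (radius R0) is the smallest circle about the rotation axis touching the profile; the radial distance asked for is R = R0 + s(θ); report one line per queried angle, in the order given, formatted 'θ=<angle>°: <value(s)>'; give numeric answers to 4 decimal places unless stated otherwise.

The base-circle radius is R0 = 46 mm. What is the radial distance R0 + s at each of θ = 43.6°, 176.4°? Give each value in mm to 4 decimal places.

seg 1 [0°–40.2°] dwell: s stays 0.0000
seg 2 [40.2°–63.9°] cycloidal, h=22: θ=43.6° here. β=3.4, B=23.7. 22·(0.1435 − sin(2π·0.1435)/(2π)) = 0.4104 → s = 0.4104
seg 2 [40.2°–63.9°] cycloidal, h=22: full span → s += 22 → s = 22.0000
seg 3 [63.9°–150.5°] cycloidal, h=10: full span → s += 10 → s = 32.0000
seg 4 [150.5°–280.4°] cycloidal, h=-32: θ=176.4° here. β=25.9, B=129.9. -32·(0.1994 − sin(2π·0.1994)/(2π)) = -1.5427 → s = 30.4573
θ=43.6°: R = R0 + s = 46 + 0.4104 = 46.4104
θ=176.4°: R = R0 + s = 46 + 30.4573 = 76.4573

θ=43.6°: 46.4104
θ=176.4°: 76.4573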